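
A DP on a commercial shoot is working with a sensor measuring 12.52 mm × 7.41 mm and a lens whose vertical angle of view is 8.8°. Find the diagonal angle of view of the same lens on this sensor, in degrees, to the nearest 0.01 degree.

17.18°

From the vertical AOV: f = 7.41 / (2·tan(4.4°)) = 7.41 / 0.15389 ≈ 48.1508 mm.
Sensor diagonal = √(12.52² + 7.41²) = √211.6585 ≈ 14.5485 mm.
Diagonal AOV = 2·arctan(14.5485 / (2 × 48.1508)) = 2·arctan(0.15107) ≈ 17.1817°.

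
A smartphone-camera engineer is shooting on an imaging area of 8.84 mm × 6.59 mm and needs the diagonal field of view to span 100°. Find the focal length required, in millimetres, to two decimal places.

4.63 mm

Sensor diagonal = √(8.84² + 6.59²) = √121.5737 ≈ 11.0260 mm.
From α = 2·arctan(d/2f) we get f = d / (2·tan(α/2)).
With d = 11.0260 mm and α/2 = 50°, tan(α/2) ≈ 1.19175, so f ≈ 11.0260 / 2.38351 ≈ 4.6260 mm.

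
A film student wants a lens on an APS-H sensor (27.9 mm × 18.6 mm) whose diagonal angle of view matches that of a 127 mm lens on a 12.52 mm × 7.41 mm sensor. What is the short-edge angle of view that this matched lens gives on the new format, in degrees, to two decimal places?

Sensor diagonal = √(12.52² + 7.41²) = √211.6585 ≈ 14.5485 mm.
Sensor diagonal = √(27.9² + 18.6²) = √1124.3700 ≈ 33.5316 mm.
Equal diagonal AOV ⇒ f₂ = f₁ · 33.5316/14.5485 = 127 × 2.30482 ≈ 292.7120 mm.
Short-edge AOV on the new format = 2·arctan(18.6 / (2 × 292.7120)) = 2·arctan(0.03177) ≈ 3.6396°.

3.64°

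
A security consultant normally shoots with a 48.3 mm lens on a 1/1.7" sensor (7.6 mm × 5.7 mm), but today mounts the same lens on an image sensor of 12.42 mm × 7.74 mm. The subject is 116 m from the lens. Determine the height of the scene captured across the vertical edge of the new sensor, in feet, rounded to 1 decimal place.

61.0 ft

The focal length stays 48.3 mm; the relevant sensor dimension is now h = 7.74 mm. Object distance dₒ = 116 m = 116000 mm.
Thin-lens field height W = h·(dₒ − f)/f = 7.74 × (116000 − 48.3)/48.3 ≈ 18581.080 mm = 18581.080/304.8 ft = 60.9616 ft.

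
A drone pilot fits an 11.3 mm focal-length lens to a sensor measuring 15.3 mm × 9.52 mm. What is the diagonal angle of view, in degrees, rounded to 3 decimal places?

Sensor diagonal = √(15.3² + 9.52²) = √324.7204 ≈ 18.0200 mm.
Angle of view α = 2·arctan(d/2f) with d = 18.0200 mm and f = 11.3 mm.
d/2f = 0.79735; arctan(0.79735) ≈ 38.5669°, so α ≈ 77.1339°.

77.134°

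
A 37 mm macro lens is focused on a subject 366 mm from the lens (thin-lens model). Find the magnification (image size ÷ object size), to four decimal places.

0.1125×

Thin lens: 1/f = 1/dₒ + 1/dᵢ → 1/dᵢ = 1/37 − 1/366 = 0.0242948 mm⁻¹, so dᵢ ≈ 41.1611 mm.
Magnification m = dᵢ/dₒ = 41.1611/366 ≈ 0.11246.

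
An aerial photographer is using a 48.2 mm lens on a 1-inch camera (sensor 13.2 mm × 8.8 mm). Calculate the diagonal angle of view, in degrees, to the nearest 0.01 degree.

Sensor diagonal = √(13.2² + 8.8²) = √251.6800 ≈ 15.8644 mm.
Angle of view α = 2·arctan(d/2f) with d = 15.8644 mm and f = 48.2 mm.
d/2f = 0.16457; arctan(0.16457) ≈ 9.3453°, so α ≈ 18.6907°.

18.69°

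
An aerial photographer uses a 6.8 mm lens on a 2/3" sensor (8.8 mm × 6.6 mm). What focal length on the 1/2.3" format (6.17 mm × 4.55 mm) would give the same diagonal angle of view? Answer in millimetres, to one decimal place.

Sensor diagonal = √(8.8² + 6.6²) = √121.0000 ≈ 11.0000 mm.
Sensor diagonal = √(6.17² + 4.55²) = √58.7714 ≈ 7.6663 mm.
Equal angle of view means equal diagonal/f ratio, so f₂ = f₁ · (diagonal₂/diagonal₁) = 6.8 × 7.6663/11.0000.
f₂ = 6.8 × 0.69693 ≈ 4.739 mm.

4.7 mm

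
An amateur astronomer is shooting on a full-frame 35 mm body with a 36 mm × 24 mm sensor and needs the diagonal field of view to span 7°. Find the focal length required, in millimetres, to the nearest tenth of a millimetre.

Sensor diagonal = √(36² + 24²) = √1872.0000 ≈ 43.2666 mm.
From α = 2·arctan(d/2f) we get f = d / (2·tan(α/2)).
With d = 43.2666 mm and α/2 = 3.5°, tan(α/2) ≈ 0.06116, so f ≈ 43.2666 / 0.12233 ≈ 353.7015 mm.

353.7 mm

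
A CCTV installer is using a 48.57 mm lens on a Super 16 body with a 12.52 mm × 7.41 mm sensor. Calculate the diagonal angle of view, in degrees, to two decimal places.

Sensor diagonal = √(12.52² + 7.41²) = √211.6585 ≈ 14.5485 mm.
Angle of view α = 2·arctan(d/2f) with d = 14.5485 mm and f = 48.57 mm.
d/2f = 0.14977; arctan(0.14977) ≈ 8.5178°, so α ≈ 17.0356°.

17.04°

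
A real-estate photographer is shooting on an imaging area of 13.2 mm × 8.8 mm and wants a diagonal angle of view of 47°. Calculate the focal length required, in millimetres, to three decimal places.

18.243 mm

Sensor diagonal = √(13.2² + 8.8²) = √251.6800 ≈ 15.8644 mm.
From α = 2·arctan(d/2f) we get f = d / (2·tan(α/2)).
With d = 15.8644 mm and α/2 = 23.5°, tan(α/2) ≈ 0.43481, so f ≈ 15.8644 / 0.86962 ≈ 18.2428 mm.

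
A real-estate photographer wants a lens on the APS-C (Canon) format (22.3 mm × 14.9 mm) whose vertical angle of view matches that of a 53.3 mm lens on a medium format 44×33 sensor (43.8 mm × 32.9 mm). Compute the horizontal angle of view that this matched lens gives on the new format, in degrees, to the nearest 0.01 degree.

49.59°

Equal vertical AOV ⇒ f₂ = f₁ · 14.9/32.9 = 53.3 × 0.45289 ≈ 24.1389 mm.
Horizontal AOV on the new format = 2·arctan(22.3 / (2 × 24.1389)) = 2·arctan(0.46191) ≈ 49.5854°.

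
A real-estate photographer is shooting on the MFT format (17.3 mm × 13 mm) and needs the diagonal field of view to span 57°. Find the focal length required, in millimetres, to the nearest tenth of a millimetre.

Sensor diagonal = √(17.3² + 13²) = √468.2900 ≈ 21.6400 mm.
From α = 2·arctan(d/2f) we get f = d / (2·tan(α/2)).
With d = 21.6400 mm and α/2 = 28.5°, tan(α/2) ≈ 0.54296, so f ≈ 21.6400 / 1.08591 ≈ 19.9280 mm.

19.9 mm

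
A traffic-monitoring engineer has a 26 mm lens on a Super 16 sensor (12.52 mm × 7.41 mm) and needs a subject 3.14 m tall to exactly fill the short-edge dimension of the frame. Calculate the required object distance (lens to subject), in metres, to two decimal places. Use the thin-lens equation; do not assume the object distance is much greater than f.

W: 3.14 m = 3140 mm.
Magnification m = h/W = dᵢ/dₒ; combined with 1/f = 1/dₒ + 1/dᵢ this gives dₒ = f·(1 + W/h).
dₒ = 26 mm × (1 + 3140/7.41) = 26 × 424.7517 ≈ 11043.544 mm = 11.0435 m.

11.04 m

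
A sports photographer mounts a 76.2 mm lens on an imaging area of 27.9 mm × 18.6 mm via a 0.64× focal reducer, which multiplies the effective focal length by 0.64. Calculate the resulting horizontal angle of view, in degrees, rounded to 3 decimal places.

Effective focal length f = 76.2 × 0.64 = 48.768 mm.
α = 2·arctan(27.9 / (2 × 48.768)) = 2·arctan(0.28605) ≈ 31.9262°.

31.926°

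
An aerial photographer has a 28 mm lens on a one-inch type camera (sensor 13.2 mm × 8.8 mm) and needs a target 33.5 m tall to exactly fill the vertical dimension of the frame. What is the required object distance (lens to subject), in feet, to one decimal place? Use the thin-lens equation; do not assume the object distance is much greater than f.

349.8 ft

W: 33.5 m = 33500 mm.
Magnification m = h/W = dᵢ/dₒ; combined with 1/f = 1/dₒ + 1/dᵢ this gives dₒ = f·(1 + W/h).
dₒ = 28 mm × (1 + 33500/8.8) = 28 × 3807.8182 ≈ 106618.909 mm = 106618.909/304.8 ft = 349.8 ft.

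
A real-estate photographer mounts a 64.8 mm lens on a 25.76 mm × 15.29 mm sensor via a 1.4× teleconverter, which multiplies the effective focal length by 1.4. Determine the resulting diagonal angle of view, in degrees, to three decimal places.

18.750°

Effective focal length f = 64.8 × 1.4 = 90.72 mm.
Sensor diagonal = √(25.76² + 15.29²) = √897.3617 ≈ 29.9560 mm.
α = 2·arctan(29.956 / (2 × 90.72)) = 2·arctan(0.16510) ≈ 18.7501°.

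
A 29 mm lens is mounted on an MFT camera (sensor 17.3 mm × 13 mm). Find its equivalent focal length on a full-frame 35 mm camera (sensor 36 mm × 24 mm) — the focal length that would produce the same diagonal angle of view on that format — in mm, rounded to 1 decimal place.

58.0 mm

Sensor diagonal = √(17.3² + 13²) = √468.2900 ≈ 21.6400 mm.
Sensor diagonal = √(36² + 24²) = √1872.0000 ≈ 43.2666 mm.
Equal angle of view means equal diagonal/f ratio, so f₂ = f₁ · (diagonal₂/diagonal₁) = 29 × 43.2666/21.6400.
f₂ = 29 × 1.99938 ≈ 57.982 mm.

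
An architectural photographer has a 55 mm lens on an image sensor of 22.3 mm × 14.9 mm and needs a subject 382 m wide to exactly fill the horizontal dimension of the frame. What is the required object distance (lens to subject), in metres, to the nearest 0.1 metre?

W: 382 m = 382000 mm.
Magnification m = w/W = dᵢ/dₒ; combined with 1/f = 1/dₒ + 1/dᵢ this gives dₒ = f·(1 + W/w).
dₒ = 55 mm × (1 + 382000/22.3) = 55 × 17131.0448 ≈ 942207.466 mm = 942.207 m.

942.2 m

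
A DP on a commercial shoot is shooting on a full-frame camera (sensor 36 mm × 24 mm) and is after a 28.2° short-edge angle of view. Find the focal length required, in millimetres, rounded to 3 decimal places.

From α = 2·arctan(h/2f) we get f = h / (2·tan(α/2)).
With h = 24 mm and α/2 = 14.1°, tan(α/2) ≈ 0.25118, so f ≈ 24 / 0.50237 ≈ 47.7740 mm.

47.774 mm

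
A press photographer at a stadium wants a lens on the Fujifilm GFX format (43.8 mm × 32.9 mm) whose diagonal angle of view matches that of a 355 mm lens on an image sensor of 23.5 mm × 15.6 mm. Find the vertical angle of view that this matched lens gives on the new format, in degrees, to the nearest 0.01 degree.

2.73°

Sensor diagonal = √(23.5² + 15.6²) = √795.6100 ≈ 28.2066 mm.
Sensor diagonal = √(43.8² + 32.9²) = √3000.8500 ≈ 54.7800 mm.
Equal diagonal AOV ⇒ f₂ = f₁ · 54.7800/28.2066 = 355 × 1.94210 ≈ 689.4462 mm.
Vertical AOV on the new format = 2·arctan(32.9 / (2 × 689.4462)) = 2·arctan(0.02386) ≈ 2.7336°.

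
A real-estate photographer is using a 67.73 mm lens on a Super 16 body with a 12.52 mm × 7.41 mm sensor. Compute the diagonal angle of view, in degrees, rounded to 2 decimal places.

Sensor diagonal = √(12.52² + 7.41²) = √211.6585 ≈ 14.5485 mm.
Angle of view α = 2·arctan(d/2f) with d = 14.5485 mm and f = 67.73 mm.
d/2f = 0.10740; arctan(0.10740) ≈ 6.1301°, so α ≈ 12.2602°.

12.26°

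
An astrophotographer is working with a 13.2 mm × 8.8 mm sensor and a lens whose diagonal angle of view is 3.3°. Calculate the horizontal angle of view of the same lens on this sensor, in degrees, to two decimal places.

Sensor diagonal = √(13.2² + 8.8²) = √251.6800 ≈ 15.8644 mm.
From the diagonal AOV: f = 15.8644 / (2·tan(1.65°)) = 15.8644 / 0.05761 ≈ 275.3677 mm.
Horizontal AOV = 2·arctan(13.2 / (2 × 275.3677)) = 2·arctan(0.02397) ≈ 2.7460°.

2.75°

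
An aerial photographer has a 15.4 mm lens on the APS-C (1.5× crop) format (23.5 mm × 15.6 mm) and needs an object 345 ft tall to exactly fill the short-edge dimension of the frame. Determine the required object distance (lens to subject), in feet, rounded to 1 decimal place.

340.6 ft

W: 345 ft × 304.8 mm/ft = 105156.00 mm.
Magnification m = h/W = dᵢ/dₒ; combined with 1/f = 1/dₒ + 1/dᵢ this gives dₒ = f·(1 + W/h).
dₒ = 15.4 mm × (1 + 105156/15.6) = 15.4 × 6741.7690 ≈ 103823.243 mm = 103823.243/304.8 ft = 340.627 ft.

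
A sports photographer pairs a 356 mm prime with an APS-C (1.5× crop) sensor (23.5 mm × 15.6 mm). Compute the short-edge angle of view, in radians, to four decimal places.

Angle of view α = 2·arctan(h/2f) with h = 15.6 mm and f = 356 mm.
h/2f = 0.02191; arctan(0.02191) ≈ 0.0219 rad, so α ≈ 0.0438 rad.

0.0438 rad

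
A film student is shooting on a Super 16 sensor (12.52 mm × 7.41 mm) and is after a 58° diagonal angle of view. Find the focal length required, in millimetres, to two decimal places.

Sensor diagonal = √(12.52² + 7.41²) = √211.6585 ≈ 14.5485 mm.
From α = 2·arctan(d/2f) we get f = d / (2·tan(α/2)).
With d = 14.5485 mm and α/2 = 29°, tan(α/2) ≈ 0.55431, so f ≈ 14.5485 / 1.10862 ≈ 13.1231 mm.

13.12 mm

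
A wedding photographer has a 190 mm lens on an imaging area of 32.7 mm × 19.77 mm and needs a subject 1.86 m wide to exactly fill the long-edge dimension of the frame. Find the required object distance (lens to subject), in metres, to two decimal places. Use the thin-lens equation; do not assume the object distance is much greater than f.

11.00 m

W: 1.86 m = 1860 mm.
Magnification m = w/W = dᵢ/dₒ; combined with 1/f = 1/dₒ + 1/dᵢ this gives dₒ = f·(1 + W/w).
dₒ = 190 mm × (1 + 1860/32.7) = 190 × 57.8807 ≈ 10997.339 mm = 10.9973 m.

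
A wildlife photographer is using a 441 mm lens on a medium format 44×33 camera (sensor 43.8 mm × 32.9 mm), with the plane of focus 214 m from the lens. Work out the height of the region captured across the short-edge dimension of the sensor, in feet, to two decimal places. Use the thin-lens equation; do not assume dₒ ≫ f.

52.27 ft

dₒ: 214 m = 214000 mm.
Similar triangles through the lens centre give W/dₒ = h/dᵢ; with 1/f = 1/dₒ + 1/dᵢ this gives W = h·(dₒ − f)/f.
W = 32.9 mm × (214000 − 441) / 441 = 32.9 × 484.2608 ≈ 15932.179 mm = 15932.179/304.8 ft = 52.2709 ft.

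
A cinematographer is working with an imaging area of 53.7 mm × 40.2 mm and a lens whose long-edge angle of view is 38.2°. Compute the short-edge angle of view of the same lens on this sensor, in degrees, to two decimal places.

From the long-edge AOV: f = 53.7 / (2·tan(19.1°)) = 53.7 / 0.69256 ≈ 77.5382 mm.
Short-edge AOV = 2·arctan(40.2 / (2 × 77.5382)) = 2·arctan(0.25923) ≈ 29.0655°.

29.07°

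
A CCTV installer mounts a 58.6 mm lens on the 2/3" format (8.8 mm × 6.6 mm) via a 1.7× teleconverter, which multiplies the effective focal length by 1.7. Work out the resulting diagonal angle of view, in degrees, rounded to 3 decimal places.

Effective focal length f = 58.6 × 1.7 = 99.62 mm.
Sensor diagonal = √(8.8² + 6.6²) = √121.0000 ≈ 11.0000 mm.
α = 2·arctan(11.000 / (2 × 99.62)) = 2·arctan(0.05521) ≈ 6.3202°.

6.320°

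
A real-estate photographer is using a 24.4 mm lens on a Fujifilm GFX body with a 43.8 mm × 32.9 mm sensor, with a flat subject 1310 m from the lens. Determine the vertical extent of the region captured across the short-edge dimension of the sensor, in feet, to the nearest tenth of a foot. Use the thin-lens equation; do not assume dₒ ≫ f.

dₒ: 1310 m = 1.31e+06 mm.
Similar triangles through the lens centre give W/dₒ = h/dᵢ; with 1/f = 1/dₒ + 1/dᵢ this gives W = h·(dₒ − f)/f.
W = 32.9 mm × (1.31e+06 − 24.4) / 24.4 = 32.9 × 53687.5246 ≈ 1766319.559 mm = 1766319.559/304.8 ft = 5795.01 ft.

5795.0 ft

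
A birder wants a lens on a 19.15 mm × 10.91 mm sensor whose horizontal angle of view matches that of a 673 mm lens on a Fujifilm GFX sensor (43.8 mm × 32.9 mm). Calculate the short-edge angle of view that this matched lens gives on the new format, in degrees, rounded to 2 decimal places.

2.12°

Equal horizontal AOV ⇒ f₂ = f₁ · 19.15/43.8 = 673 × 0.43721 ≈ 294.2454 mm.
Short-edge AOV on the new format = 2·arctan(10.91 / (2 × 294.2454)) = 2·arctan(0.01854) ≈ 2.1242°.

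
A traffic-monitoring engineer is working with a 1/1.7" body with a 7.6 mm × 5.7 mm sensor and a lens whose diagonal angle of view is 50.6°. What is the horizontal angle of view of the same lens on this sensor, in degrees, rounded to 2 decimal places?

41.43°

Sensor diagonal = √(7.6² + 5.7²) = √90.2500 ≈ 9.5000 mm.
From the diagonal AOV: f = 9.5000 / (2·tan(25.3°)) = 9.5000 / 0.94540 ≈ 10.0487 mm.
Horizontal AOV = 2·arctan(7.6 / (2 × 10.0487)) = 2·arctan(0.37816) ≈ 41.4291°.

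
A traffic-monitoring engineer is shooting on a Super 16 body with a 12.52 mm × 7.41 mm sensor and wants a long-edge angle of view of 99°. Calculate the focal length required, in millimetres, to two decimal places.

From α = 2·arctan(w/2f) we get f = w / (2·tan(α/2)).
With w = 12.52 mm and α/2 = 49.5°, tan(α/2) ≈ 1.17085, so f ≈ 12.52 / 2.34170 ≈ 5.3465 mm.

5.35 mm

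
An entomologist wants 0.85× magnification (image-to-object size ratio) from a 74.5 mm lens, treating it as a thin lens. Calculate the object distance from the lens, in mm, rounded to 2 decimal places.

With m = dᵢ/dₒ and 1/f = 1/dₒ + 1/dᵢ, substituting dᵢ = m·dₒ gives 1/f = (1 + 1/m)/dₒ, hence dₒ = f·(1 + 1/m).
dₒ = 74.5 × (1 + 1/0.85) = 74.5 × 2.17647 ≈ 162.147 mm.

162.15 mm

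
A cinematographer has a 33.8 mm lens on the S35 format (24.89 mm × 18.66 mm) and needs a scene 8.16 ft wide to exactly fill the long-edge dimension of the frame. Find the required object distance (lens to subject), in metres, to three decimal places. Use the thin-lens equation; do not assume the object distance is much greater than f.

3.411 m

W: 8.16 ft × 304.8 mm/ft = 2487.17 mm.
Magnification m = w/W = dᵢ/dₒ; combined with 1/f = 1/dₒ + 1/dᵢ this gives dₒ = f·(1 + W/w).
dₒ = 33.8 mm × (1 + 2487.17/24.89) = 33.8 × 100.9264 ≈ 3411.312 mm = 3.41131 m.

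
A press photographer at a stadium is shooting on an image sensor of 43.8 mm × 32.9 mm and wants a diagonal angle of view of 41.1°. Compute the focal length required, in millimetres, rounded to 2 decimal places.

Sensor diagonal = √(43.8² + 32.9²) = √3000.8500 ≈ 54.7800 mm.
From α = 2·arctan(d/2f) we get f = d / (2·tan(α/2)).
With d = 54.7800 mm and α/2 = 20.55°, tan(α/2) ≈ 0.37488, so f ≈ 54.7800 / 0.74976 ≈ 73.0635 mm.

73.06 mm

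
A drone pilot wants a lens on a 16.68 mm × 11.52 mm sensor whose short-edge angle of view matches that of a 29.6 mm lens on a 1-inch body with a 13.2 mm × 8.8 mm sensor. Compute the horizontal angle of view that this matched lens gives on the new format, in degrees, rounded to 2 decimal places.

Equal short-edge AOV ⇒ f₂ = f₁ · 11.52/8.8 = 29.6 × 1.30909 ≈ 38.7491 mm.
Horizontal AOV on the new format = 2·arctan(16.68 / (2 × 38.7491)) = 2·arctan(0.21523) ≈ 24.2930°.

24.29°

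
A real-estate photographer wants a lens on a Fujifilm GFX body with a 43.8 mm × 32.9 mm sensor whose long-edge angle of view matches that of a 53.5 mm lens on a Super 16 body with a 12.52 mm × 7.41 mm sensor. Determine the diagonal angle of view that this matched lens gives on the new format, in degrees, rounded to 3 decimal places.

16.651°

Equal long-edge AOV ⇒ f₂ = f₁ · 43.8/12.52 = 53.5 × 3.49840 ≈ 187.1645 mm.
Sensor diagonal = √(43.8² + 32.9²) = √3000.8500 ≈ 54.7800 mm.
Diagonal AOV on the new format = 2·arctan(54.7800 / (2 × 187.1645)) = 2·arctan(0.14634) ≈ 16.6513°.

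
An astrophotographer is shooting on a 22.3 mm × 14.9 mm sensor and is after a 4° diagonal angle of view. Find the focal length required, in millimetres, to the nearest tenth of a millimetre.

384.0 mm

Sensor diagonal = √(22.3² + 14.9²) = √719.3000 ≈ 26.8198 mm.
From α = 2·arctan(d/2f) we get f = d / (2·tan(α/2)).
With d = 26.8198 mm and α/2 = 2°, tan(α/2) ≈ 0.03492, so f ≈ 26.8198 / 0.06984 ≈ 384.0088 mm.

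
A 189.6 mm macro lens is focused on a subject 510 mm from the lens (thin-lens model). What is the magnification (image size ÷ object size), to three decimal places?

Thin lens: 1/f = 1/dₒ + 1/dᵢ → 1/dᵢ = 1/189.6 − 1/510 = 0.0033135 mm⁻¹, so dᵢ ≈ 301.7978 mm.
Magnification m = dᵢ/dₒ = 301.7978/510 ≈ 0.59176.

0.592×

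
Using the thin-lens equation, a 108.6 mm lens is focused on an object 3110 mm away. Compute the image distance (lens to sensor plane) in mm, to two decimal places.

1/dᵢ = 1/f − 1/dₒ = 1/108.6 − 1/3110 = 0.0088866 mm⁻¹.
dᵢ = 1/0.0088866 ≈ 112.5295 mm.

112.53 mm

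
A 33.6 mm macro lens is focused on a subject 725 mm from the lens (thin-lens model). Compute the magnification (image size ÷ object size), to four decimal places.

Thin lens: 1/f = 1/dₒ + 1/dᵢ → 1/dᵢ = 1/33.6 − 1/725 = 0.0283826 mm⁻¹, so dᵢ ≈ 35.2329 mm.
Magnification m = dᵢ/dₒ = 35.2329/725 ≈ 0.04860.

0.0486×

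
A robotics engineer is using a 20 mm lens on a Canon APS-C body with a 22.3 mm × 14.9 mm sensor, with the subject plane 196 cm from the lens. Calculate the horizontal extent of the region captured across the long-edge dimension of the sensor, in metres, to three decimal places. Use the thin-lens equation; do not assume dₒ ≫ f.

dₒ: 196 cm = 1960 mm.
Similar triangles through the lens centre give W/dₒ = w/dᵢ; with 1/f = 1/dₒ + 1/dᵢ this gives W = w·(dₒ − f)/f.
W = 22.3 mm × (1960 − 20) / 20 = 22.3 × 97.0000 ≈ 2163.100 mm = 2.1631 m.

2.163 m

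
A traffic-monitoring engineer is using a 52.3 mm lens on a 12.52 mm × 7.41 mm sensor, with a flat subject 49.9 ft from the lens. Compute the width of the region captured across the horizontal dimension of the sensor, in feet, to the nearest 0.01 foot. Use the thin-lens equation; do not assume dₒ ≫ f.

11.90 ft

dₒ: 49.9 ft × 304.8 mm/ft = 15209.52 mm.
Similar triangles through the lens centre give W/dₒ = w/dᵢ; with 1/f = 1/dₒ + 1/dᵢ this gives W = w·(dₒ − f)/f.
W = 12.52 mm × (15209.5 − 52.3) / 52.3 = 12.52 × 289.8130 ≈ 3628.459 mm = 3628.459/304.8 ft = 11.9044 ft.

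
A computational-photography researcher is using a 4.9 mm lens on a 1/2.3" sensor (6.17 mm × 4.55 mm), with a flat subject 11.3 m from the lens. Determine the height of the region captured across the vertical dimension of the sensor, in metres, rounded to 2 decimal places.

dₒ: 11.3 m = 11300 mm.
Similar triangles through the lens centre give W/dₒ = h/dᵢ; with 1/f = 1/dₒ + 1/dᵢ this gives W = h·(dₒ − f)/f.
W = 4.55 mm × (11300 − 4.9) / 4.9 = 4.55 × 2305.1224 ≈ 10488.307 mm = 10.4883 m.

10.49 m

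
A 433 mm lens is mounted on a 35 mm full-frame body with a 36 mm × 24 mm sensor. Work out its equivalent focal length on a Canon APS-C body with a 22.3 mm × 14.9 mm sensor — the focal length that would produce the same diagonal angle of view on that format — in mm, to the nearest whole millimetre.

268 mm

Sensor diagonal = √(36² + 24²) = √1872.0000 ≈ 43.2666 mm.
Sensor diagonal = √(22.3² + 14.9²) = √719.3000 ≈ 26.8198 mm.
Equal angle of view means equal diagonal/f ratio, so f₂ = f₁ · (diagonal₂/diagonal₁) = 433 × 26.8198/43.2666.
f₂ = 433 × 0.61987 ≈ 268.405 mm.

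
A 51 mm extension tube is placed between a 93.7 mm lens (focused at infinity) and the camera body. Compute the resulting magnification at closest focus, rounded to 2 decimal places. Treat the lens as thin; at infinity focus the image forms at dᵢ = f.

0.54×

The tube moves the image plane from f to f + e, so dᵢ = 93.7 + 51 = 144.7 mm. Focus is achieved when 1/f = 1/dₒ + 1/dᵢ, giving dₒ = 1/(1/f − 1/(f+e)).
Magnification m = dᵢ/dₒ = (f+e)·(1/f − 1/(f+e)) = e/f = 51/93.7 ≈ 0.5443.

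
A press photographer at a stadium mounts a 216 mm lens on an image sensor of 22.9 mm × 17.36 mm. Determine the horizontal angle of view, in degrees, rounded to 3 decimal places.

6.069°

Angle of view α = 2·arctan(w/2f) with w = 22.9 mm and f = 216 mm.
w/2f = 0.05301; arctan(0.05301) ≈ 3.0344°, so α ≈ 6.0687°.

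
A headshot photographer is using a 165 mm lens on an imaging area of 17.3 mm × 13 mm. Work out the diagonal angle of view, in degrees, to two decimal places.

Sensor diagonal = √(17.3² + 13²) = √468.2900 ≈ 21.6400 mm.
Angle of view α = 2·arctan(d/2f) with d = 21.6400 mm and f = 165 mm.
d/2f = 0.06558; arctan(0.06558) ≈ 3.7518°, so α ≈ 7.5037°.

7.50°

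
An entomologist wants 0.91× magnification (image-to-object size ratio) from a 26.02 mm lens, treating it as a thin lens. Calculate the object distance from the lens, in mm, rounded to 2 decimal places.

54.61 mm

With m = dᵢ/dₒ and 1/f = 1/dₒ + 1/dᵢ, substituting dᵢ = m·dₒ gives 1/f = (1 + 1/m)/dₒ, hence dₒ = f·(1 + 1/m).
dₒ = 26.02 × (1 + 1/0.91) = 26.02 × 2.09890 ≈ 54.613 mm.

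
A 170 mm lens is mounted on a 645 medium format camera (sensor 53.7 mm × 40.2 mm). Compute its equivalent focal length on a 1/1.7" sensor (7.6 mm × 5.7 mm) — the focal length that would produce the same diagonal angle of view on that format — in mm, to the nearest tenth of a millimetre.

Sensor diagonal = √(53.7² + 40.2²) = √4499.7300 ≈ 67.0800 mm.
Sensor diagonal = √(7.6² + 5.7²) = √90.2500 ≈ 9.5000 mm.
Equal angle of view means equal diagonal/f ratio, so f₂ = f₁ · (diagonal₂/diagonal₁) = 170 × 9.5000/67.0800.
f₂ = 170 × 0.14162 ≈ 24.076 mm.

24.1 mm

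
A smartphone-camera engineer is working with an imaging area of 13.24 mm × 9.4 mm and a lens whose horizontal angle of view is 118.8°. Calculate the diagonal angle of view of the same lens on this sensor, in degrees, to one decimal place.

From the horizontal AOV: f = 13.24 / (2·tan(59.4°)) = 13.24 / 3.38182 ≈ 3.9151 mm.
Sensor diagonal = √(13.24² + 9.4²) = √263.6576 ≈ 16.2375 mm.
Diagonal AOV = 2·arctan(16.2375 / (2 × 3.9151)) = 2·arctan(2.07373) ≈ 128.5111°.

128.5°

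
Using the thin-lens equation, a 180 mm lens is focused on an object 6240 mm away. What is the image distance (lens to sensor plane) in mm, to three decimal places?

185.347 mm

1/dᵢ = 1/f − 1/dₒ = 1/180 − 1/6240 = 0.0053953 mm⁻¹.
dᵢ = 1/0.0053953 ≈ 185.3465 mm.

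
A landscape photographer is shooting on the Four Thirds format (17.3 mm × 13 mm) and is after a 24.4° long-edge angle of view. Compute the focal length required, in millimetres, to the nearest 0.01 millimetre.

40.01 mm

From α = 2·arctan(w/2f) we get f = w / (2·tan(α/2)).
With w = 17.3 mm and α/2 = 12.2°, tan(α/2) ≈ 0.21621, so f ≈ 17.3 / 0.43242 ≈ 40.0078 mm.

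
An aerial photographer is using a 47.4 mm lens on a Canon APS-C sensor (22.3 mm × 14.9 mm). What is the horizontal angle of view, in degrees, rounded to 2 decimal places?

26.47°

Angle of view α = 2·arctan(w/2f) with w = 22.3 mm and f = 47.4 mm.
w/2f = 0.23523; arctan(0.23523) ≈ 13.2372°, so α ≈ 26.4743°.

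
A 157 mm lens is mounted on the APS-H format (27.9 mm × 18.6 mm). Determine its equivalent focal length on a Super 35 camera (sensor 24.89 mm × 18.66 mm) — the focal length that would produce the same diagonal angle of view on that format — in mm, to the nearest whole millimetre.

146 mm

Sensor diagonal = √(27.9² + 18.6²) = √1124.3700 ≈ 33.5316 mm.
Sensor diagonal = √(24.89² + 18.66²) = √967.7077 ≈ 31.1080 mm.
Equal angle of view means equal diagonal/f ratio, so f₂ = f₁ · (diagonal₂/diagonal₁) = 157 × 31.1080/33.5316.
f₂ = 157 × 0.92772 ≈ 145.652 mm.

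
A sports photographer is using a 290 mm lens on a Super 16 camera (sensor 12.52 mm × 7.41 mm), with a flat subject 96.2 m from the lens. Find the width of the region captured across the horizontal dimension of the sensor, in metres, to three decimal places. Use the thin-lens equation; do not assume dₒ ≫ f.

4.141 m

dₒ: 96.2 m = 96200 mm.
Similar triangles through the lens centre give W/dₒ = w/dᵢ; with 1/f = 1/dₒ + 1/dᵢ this gives W = w·(dₒ − f)/f.
W = 12.52 mm × (96200 − 290) / 290 = 12.52 × 330.7241 ≈ 4140.666 mm = 4.14067 m.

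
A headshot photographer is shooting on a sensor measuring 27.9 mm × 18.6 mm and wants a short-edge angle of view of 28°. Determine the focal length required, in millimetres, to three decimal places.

From α = 2·arctan(h/2f) we get f = h / (2·tan(α/2)).
With h = 18.6 mm and α/2 = 14°, tan(α/2) ≈ 0.24933, so f ≈ 18.6 / 0.49866 ≈ 37.3003 mm.

37.300 mm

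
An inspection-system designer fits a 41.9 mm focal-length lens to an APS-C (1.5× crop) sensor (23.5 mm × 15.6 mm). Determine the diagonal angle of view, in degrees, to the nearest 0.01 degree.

Sensor diagonal = √(23.5² + 15.6²) = √795.6100 ≈ 28.2066 mm.
Angle of view α = 2·arctan(d/2f) with d = 28.2066 mm and f = 41.9 mm.
d/2f = 0.33659; arctan(0.33659) ≈ 18.6029°, so α ≈ 37.2058°.

37.21°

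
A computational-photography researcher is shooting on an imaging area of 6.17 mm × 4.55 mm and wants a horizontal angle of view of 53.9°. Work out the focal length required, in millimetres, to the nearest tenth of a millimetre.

From α = 2·arctan(w/2f) we get f = w / (2·tan(α/2)).
With w = 6.17 mm and α/2 = 26.95°, tan(α/2) ≈ 0.50843, so f ≈ 6.17 / 1.01685 ≈ 6.0677 mm.

6.1 mm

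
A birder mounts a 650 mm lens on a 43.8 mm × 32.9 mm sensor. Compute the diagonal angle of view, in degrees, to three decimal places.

4.826°

Sensor diagonal = √(43.8² + 32.9²) = √3000.8500 ≈ 54.7800 mm.
Angle of view α = 2·arctan(d/2f) with d = 54.7800 mm and f = 650 mm.
d/2f = 0.04214; arctan(0.04214) ≈ 2.4129°, so α ≈ 4.8259°.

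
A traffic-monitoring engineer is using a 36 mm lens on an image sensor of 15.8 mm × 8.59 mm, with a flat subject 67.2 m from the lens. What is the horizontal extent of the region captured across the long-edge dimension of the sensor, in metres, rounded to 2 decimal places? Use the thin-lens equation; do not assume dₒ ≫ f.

dₒ: 67.2 m = 67200 mm.
Similar triangles through the lens centre give W/dₒ = w/dᵢ; with 1/f = 1/dₒ + 1/dᵢ this gives W = w·(dₒ − f)/f.
W = 15.8 mm × (67200 − 36) / 36 = 15.8 × 1865.6667 ≈ 29477.533 mm = 29.4775 m.

29.48 m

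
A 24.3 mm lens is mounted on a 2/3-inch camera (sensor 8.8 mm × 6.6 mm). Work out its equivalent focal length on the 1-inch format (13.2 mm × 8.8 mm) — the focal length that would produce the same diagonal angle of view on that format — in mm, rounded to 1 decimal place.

35.0 mm

Sensor diagonal = √(8.8² + 6.6²) = √121.0000 ≈ 11.0000 mm.
Sensor diagonal = √(13.2² + 8.8²) = √251.6800 ≈ 15.8644 mm.
Equal angle of view means equal diagonal/f ratio, so f₂ = f₁ · (diagonal₂/diagonal₁) = 24.3 × 15.8644/11.0000.
f₂ = 24.3 × 1.44222 ≈ 35.046 mm.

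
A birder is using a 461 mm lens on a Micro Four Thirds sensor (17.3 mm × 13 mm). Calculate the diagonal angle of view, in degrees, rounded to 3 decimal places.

2.689°

Sensor diagonal = √(17.3² + 13²) = √468.2900 ≈ 21.6400 mm.
Angle of view α = 2·arctan(d/2f) with d = 21.6400 mm and f = 461 mm.
d/2f = 0.02347; arctan(0.02347) ≈ 1.3445°, so α ≈ 2.6891°.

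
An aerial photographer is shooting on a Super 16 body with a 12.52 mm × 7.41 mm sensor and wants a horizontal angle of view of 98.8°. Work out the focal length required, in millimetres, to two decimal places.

From α = 2·arctan(w/2f) we get f = w / (2·tan(α/2)).
With w = 12.52 mm and α/2 = 49.4°, tan(α/2) ≈ 1.16672, so f ≈ 12.52 / 2.33344 ≈ 5.3655 mm.

5.37 mm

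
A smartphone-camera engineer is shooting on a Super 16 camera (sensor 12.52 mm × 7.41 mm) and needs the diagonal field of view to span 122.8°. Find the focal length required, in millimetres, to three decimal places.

3.966 mm

Sensor diagonal = √(12.52² + 7.41²) = √211.6585 ≈ 14.5485 mm.
From α = 2·arctan(d/2f) we get f = d / (2·tan(α/2)).
With d = 14.5485 mm and α/2 = 61.4°, tan(α/2) ≈ 1.83413, so f ≈ 14.5485 / 3.66826 ≈ 3.9660 mm.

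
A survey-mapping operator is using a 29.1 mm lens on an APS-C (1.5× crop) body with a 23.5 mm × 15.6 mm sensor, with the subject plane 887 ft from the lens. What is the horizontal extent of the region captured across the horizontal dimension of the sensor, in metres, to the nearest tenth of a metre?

dₒ: 887 ft × 304.8 mm/ft = 270357.59 mm.
Similar triangles through the lens centre give W/dₒ = w/dᵢ; with 1/f = 1/dₒ + 1/dᵢ this gives W = w·(dₒ − f)/f.
W = 23.5 mm × (270358 − 29.1) / 29.1 = 23.5 × 9289.6389 ≈ 218306.514 mm = 218.307 m.

218.3 m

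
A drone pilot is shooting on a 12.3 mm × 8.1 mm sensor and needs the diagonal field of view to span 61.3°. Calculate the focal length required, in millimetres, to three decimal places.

12.427 mm

Sensor diagonal = √(12.3² + 8.1²) = √216.9000 ≈ 14.7275 mm.
From α = 2·arctan(d/2f) we get f = d / (2·tan(α/2)).
With d = 14.7275 mm and α/2 = 30.65°, tan(α/2) ≈ 0.59258, so f ≈ 14.7275 / 1.18515 ≈ 12.4267 mm.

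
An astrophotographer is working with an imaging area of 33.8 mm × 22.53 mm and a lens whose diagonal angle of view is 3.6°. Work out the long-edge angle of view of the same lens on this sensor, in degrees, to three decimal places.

2.996°

Sensor diagonal = √(33.8² + 22.53²) = √1650.0409 ≈ 40.6207 mm.
From the diagonal AOV: f = 40.6207 / (2·tan(1.8°)) = 40.6207 / 0.06285 ≈ 646.2857 mm.
Long-edge AOV = 2·arctan(33.8 / (2 × 646.2857)) = 2·arctan(0.02615) ≈ 2.9958°.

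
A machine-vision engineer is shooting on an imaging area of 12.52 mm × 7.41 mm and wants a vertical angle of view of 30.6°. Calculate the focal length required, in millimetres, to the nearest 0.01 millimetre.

13.54 mm

From α = 2·arctan(h/2f) we get f = h / (2·tan(α/2)).
With h = 7.41 mm and α/2 = 15.3°, tan(α/2) ≈ 0.27357, so f ≈ 7.41 / 0.54714 ≈ 13.5432 mm.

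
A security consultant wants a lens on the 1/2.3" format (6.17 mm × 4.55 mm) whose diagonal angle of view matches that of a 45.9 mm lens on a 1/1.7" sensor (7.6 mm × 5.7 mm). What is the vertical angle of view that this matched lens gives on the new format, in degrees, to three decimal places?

7.029°

Sensor diagonal = √(7.6² + 5.7²) = √90.2500 ≈ 9.5000 mm.
Sensor diagonal = √(6.17² + 4.55²) = √58.7714 ≈ 7.6663 mm.
Equal diagonal AOV ⇒ f₂ = f₁ · 7.6663/9.5000 = 45.9 × 0.80697 ≈ 37.0401 mm.
Vertical AOV on the new format = 2·arctan(4.55 / (2 × 37.0401)) = 2·arctan(0.06142) ≈ 7.0294°.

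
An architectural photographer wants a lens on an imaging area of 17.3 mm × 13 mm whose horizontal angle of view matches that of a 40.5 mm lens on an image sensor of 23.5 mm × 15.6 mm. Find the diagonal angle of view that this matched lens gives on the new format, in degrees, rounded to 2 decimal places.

39.89°

Equal horizontal AOV ⇒ f₂ = f₁ · 17.3/23.5 = 40.5 × 0.73617 ≈ 29.8149 mm.
Sensor diagonal = √(17.3² + 13²) = √468.2900 ≈ 21.6400 mm.
Diagonal AOV on the new format = 2·arctan(21.6400 / (2 × 29.8149)) = 2·arctan(0.36291) ≈ 39.8923°.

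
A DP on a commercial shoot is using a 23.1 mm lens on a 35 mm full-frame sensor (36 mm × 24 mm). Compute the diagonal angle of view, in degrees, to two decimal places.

86.24°

Sensor diagonal = √(36² + 24²) = √1872.0000 ≈ 43.2666 mm.
Angle of view α = 2·arctan(d/2f) with d = 43.2666 mm and f = 23.1 mm.
d/2f = 0.93651; arctan(0.93651) ≈ 43.1221°, so α ≈ 86.2442°.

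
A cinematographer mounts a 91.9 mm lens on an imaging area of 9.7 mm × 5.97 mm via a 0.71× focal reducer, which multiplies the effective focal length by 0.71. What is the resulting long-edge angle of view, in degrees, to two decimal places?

Effective focal length f = 91.9 × 0.71 = 65.249 mm.
α = 2·arctan(9.7 / (2 × 65.249)) = 2·arctan(0.07433) ≈ 8.5020°.

8.50°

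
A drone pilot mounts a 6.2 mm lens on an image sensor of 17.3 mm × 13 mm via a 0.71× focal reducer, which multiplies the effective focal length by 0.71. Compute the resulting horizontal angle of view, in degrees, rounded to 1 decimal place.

126.1°

Effective focal length f = 6.2 × 0.71 = 4.402 mm.
α = 2·arctan(17.3 / (2 × 4.402)) = 2·arctan(1.96502) ≈ 126.0568°.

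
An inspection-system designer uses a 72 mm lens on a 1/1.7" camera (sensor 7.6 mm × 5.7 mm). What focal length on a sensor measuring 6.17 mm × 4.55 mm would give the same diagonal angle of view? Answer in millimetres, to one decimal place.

Sensor diagonal = √(7.6² + 5.7²) = √90.2500 ≈ 9.5000 mm.
Sensor diagonal = √(6.17² + 4.55²) = √58.7714 ≈ 7.6663 mm.
Equal angle of view means equal diagonal/f ratio, so f₂ = f₁ · (diagonal₂/diagonal₁) = 72 × 7.6663/9.5000.
f₂ = 72 × 0.80697 ≈ 58.102 mm.

58.1 mm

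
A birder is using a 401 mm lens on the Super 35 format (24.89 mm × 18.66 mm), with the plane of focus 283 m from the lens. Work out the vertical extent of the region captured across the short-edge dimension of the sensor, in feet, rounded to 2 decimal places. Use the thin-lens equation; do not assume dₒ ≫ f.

dₒ: 283 m = 283000 mm.
Similar triangles through the lens centre give W/dₒ = h/dᵢ; with 1/f = 1/dₒ + 1/dᵢ this gives W = h·(dₒ − f)/f.
W = 18.66 mm × (283000 − 401) / 401 = 18.66 × 704.7357 ≈ 13150.367 mm = 13150.367/304.8 ft = 43.1443 ft.

43.14 ft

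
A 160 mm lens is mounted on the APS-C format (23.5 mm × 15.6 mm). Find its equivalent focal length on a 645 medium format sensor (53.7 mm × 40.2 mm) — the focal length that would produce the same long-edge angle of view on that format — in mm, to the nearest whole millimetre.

366 mm

Equal angle of view means equal width/f ratio, so f₂ = f₁ · (width₂/width₁) = 160 × 53.7/23.5.
f₂ = 160 × 2.28511 ≈ 365.617 mm.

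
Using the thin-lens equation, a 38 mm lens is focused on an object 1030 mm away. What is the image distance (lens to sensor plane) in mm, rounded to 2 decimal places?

39.46 mm

1/dᵢ = 1/f − 1/dₒ = 1/38 − 1/1030 = 0.0253449 mm⁻¹.
dᵢ = 1/0.0253449 ≈ 39.4556 mm.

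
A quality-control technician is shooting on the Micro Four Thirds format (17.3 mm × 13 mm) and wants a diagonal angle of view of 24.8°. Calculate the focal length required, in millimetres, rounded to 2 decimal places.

Sensor diagonal = √(17.3² + 13²) = √468.2900 ≈ 21.6400 mm.
From α = 2·arctan(d/2f) we get f = d / (2·tan(α/2)).
With d = 21.6400 mm and α/2 = 12.4°, tan(α/2) ≈ 0.21986, so f ≈ 21.6400 / 0.43973 ≈ 49.2122 mm.

49.21 mm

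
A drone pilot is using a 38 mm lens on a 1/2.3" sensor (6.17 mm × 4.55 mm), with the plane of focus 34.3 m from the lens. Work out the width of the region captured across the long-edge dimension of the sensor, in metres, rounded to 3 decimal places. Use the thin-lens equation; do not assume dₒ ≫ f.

dₒ: 34.3 m = 34300 mm.
Similar triangles through the lens centre give W/dₒ = w/dᵢ; with 1/f = 1/dₒ + 1/dᵢ this gives W = w·(dₒ − f)/f.
W = 6.17 mm × (34300 − 38) / 38 = 6.17 × 901.6316 ≈ 5563.067 mm = 5.56307 m.

5.563 m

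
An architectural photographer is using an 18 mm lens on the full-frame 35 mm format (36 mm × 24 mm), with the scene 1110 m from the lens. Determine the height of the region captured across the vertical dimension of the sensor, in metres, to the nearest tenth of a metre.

dₒ: 1110 m = 1.11e+06 mm.
Similar triangles through the lens centre give W/dₒ = h/dᵢ; with 1/f = 1/dₒ + 1/dᵢ this gives W = h·(dₒ − f)/f.
W = 24 mm × (1.11e+06 − 18) / 18 = 24 × 61665.6667 ≈ 1479976.000 mm = 1479.98 m.

1480.0 m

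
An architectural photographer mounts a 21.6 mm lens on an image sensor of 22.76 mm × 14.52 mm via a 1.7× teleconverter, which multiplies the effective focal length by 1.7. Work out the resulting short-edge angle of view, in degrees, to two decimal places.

Effective focal length f = 21.6 × 1.7 = 36.72 mm.
α = 2·arctan(14.52 / (2 × 36.72)) = 2·arctan(0.19771) ≈ 22.3677°.

22.37°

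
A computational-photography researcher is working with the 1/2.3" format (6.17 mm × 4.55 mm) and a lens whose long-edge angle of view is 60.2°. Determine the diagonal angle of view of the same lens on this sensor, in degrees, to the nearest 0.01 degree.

71.53°

From the long-edge AOV: f = 6.17 / (2·tan(30.1°)) = 6.17 / 1.15936 ≈ 5.3219 mm.
Sensor diagonal = √(6.17² + 4.55²) = √58.7714 ≈ 7.6663 mm.
Diagonal AOV = 2·arctan(7.6663 / (2 × 5.3219)) = 2·arctan(0.72025) ≈ 71.5270°.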